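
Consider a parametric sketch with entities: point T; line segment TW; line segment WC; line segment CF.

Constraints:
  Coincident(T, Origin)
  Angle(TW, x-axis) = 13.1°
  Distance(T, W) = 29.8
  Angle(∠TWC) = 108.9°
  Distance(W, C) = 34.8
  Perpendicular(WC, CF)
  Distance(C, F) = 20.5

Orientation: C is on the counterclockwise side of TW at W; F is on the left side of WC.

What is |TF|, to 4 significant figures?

45.11

T is at the origin; TW runs at 13.1° with length 29.8, so W = 29.8·(cos 13.1°, sin 13.1°) = (29.02, 6.754). ∠TWC = 108.9°, so WC runs at 13.1° + (180° − 108.9°) = 84.20° from the x-axis; with |WC| = 34.8, C = W + 34.8·(cos 84.20°, sin 84.20°) = (32.54, 41.38). The perpendicularity gives CF at right angles to WC; with |CF| = 20.5 on the left of WC, F = C + 20.5·(-0.9949, 0.1011) = (12.15, 43.45). Then |TF| = |F − T| = 45.11.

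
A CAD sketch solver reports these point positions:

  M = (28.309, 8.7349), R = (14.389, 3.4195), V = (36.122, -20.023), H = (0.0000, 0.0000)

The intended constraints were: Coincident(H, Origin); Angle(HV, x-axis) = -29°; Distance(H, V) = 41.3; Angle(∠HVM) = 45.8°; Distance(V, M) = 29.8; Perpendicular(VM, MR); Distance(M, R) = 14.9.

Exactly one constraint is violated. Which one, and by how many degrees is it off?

Perpendicular(VM, MR) — off by 5.70°.

H = (0.00, 0.00) ✓; HV at -29.00° ✓; |HV| = 41.30 ✓; ∠HVM = 45.80° ✓; |VM| = 29.80 ✓; ∠(VM, MR) = 95.70° ✗; |MR| = 14.90 ✓.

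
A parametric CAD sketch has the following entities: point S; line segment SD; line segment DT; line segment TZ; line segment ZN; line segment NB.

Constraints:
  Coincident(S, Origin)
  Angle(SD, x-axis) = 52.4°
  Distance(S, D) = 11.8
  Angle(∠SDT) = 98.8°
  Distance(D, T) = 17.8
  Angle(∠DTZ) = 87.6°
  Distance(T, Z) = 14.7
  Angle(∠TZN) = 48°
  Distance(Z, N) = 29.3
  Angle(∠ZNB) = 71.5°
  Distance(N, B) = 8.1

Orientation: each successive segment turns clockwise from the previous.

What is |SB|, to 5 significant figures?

21.809

S is at the origin; SD runs at 52.4° with length 11.8, so D = (7.1997, 9.3490). ∠SDT = 98.8° gives DT at -28.800° from the x-axis; with |DT| = 17.8, T = (22.798, 0.77380). ∠DTZ = 87.6° gives TZ at -121.20° from the x-axis; with |TZ| = 14.7, Z = (15.183, -11.800). ∠TZN = 48.0° gives ZN at 106.80° from the x-axis; with |ZN| = 29.3, N = (6.7143, 16.249). ∠ZNB = 71.5° gives NB at -1.7000° from the x-axis; with |NB| = 8.1, B = (14.811, 16.009). Then |SB| = |B − S| = 21.809.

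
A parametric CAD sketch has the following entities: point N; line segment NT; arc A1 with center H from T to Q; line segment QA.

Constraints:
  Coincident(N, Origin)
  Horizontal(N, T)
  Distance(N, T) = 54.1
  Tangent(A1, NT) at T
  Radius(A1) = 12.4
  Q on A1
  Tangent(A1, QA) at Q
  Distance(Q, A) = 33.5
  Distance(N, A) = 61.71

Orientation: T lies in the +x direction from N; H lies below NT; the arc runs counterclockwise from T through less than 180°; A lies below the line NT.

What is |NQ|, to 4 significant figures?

43.47

Checks: ∠(HT, TN) = 90.00° ✓; |HT| = 12.40 ✓; |HQ| = 12.40 ✓; ∠(HQ, QA) = 90.00° ✓; |QA| = 33.50 ✓; |NA| = 61.71 ✓.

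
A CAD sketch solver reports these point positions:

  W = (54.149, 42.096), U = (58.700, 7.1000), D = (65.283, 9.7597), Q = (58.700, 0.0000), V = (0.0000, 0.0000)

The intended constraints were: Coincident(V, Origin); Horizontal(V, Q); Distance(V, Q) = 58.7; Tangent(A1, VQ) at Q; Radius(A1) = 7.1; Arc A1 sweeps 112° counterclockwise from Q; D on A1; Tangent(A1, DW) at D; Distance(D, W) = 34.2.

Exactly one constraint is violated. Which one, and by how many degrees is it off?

Tangent(A1, DW) at D — off by 3.00°.

V = (0.00, 0.00) ✓; V.y = 0.00, Q.y = 0.00 ✓; |VQ| = 58.70 ✓; ∠(UQ, QV) = 90.00° ✓; |UQ| = 7.100 ✓; bearing(U→D) − bearing(U→Q) = 112.0° ✓; |UD| = 7.100 ✓; ∠(UD, DW) = 93.00° ✗; |DW| = 34.20 ✓.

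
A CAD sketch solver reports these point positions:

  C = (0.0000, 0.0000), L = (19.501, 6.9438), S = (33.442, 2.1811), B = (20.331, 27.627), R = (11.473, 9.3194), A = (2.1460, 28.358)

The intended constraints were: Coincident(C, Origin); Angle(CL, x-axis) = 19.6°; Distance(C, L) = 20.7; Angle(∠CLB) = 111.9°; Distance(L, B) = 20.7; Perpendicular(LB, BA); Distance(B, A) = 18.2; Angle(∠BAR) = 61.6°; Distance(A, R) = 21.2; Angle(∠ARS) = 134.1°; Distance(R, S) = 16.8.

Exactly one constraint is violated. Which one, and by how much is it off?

Distance(R, S) = 16.8 — off by 6.30.

C = (0.00, 0.00) ✓; CL at 19.60° ✓; |CL| = 20.70 ✓; ∠CLB = 111.9° ✓; |LB| = 20.70 ✓; ∠(LB, BA) = 90.00° ✓; |BA| = 18.20 ✓; ∠BAR = 61.60° ✓; |AR| = 21.20 ✓; ∠ARS = 134.1° ✓; |RS| = 23.10 ✗.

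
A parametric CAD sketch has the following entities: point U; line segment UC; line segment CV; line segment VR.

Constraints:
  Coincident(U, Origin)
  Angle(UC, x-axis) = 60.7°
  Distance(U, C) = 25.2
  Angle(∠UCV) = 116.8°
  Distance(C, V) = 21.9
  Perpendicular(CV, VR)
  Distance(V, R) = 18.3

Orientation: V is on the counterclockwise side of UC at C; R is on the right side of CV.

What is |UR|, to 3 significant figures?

52.6

U is at the origin; UC runs at 60.7° with length 25.2, so C = 25.2·(cos 60.7°, sin 60.7°) = (12.3, 22.0). ∠UCV = 116.8°, so CV runs at 60.7° + (180° − 116.8°) = 124° from the x-axis; with |CV| = 21.9, V = C + 21.9·(cos 124°, sin 124°) = (0.118, 40.2). The perpendicularity gives VR at right angles to CV; with |VR| = 18.3 on the right of CV, R = V + 18.3·(0.830, 0.558) = (15.3, 50.4). Then |UR| = |R − U| = 52.6.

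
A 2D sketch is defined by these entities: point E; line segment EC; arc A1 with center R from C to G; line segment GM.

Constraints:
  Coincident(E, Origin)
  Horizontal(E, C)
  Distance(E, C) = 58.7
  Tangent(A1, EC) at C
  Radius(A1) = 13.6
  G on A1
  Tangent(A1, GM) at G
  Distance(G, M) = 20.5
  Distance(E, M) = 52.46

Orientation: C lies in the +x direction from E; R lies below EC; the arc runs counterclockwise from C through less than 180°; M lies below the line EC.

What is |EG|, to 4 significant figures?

46.69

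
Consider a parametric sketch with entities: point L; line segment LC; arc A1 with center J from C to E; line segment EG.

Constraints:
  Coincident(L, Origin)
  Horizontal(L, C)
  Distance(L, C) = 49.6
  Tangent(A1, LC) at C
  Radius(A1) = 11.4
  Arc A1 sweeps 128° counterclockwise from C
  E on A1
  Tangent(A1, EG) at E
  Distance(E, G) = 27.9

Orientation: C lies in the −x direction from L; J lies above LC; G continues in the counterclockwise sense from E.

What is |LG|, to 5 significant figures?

70.517

L is at the origin; L and C share the same y with |LC| = 49.6 and C on the −x side, so C = (-49.600, 0.0000). Tangency of A1 to LC means the radius JC is perpendicular to LC, so J = C + (0, 11.4) = (-49.600, 11.400). On A1, C sits at bearing -90° from J; a 128° counterclockwise sweep puts E at bearing 38°, so E = J + 11.4·(cos 38°, sin 38°) = (-40.617, 18.419). A1 meets EG tangentially, so JE is at right angles to EG, so EG runs along (−sin 38°, cos 38°); with |EG| = 27.9, G = (-57.794, 40.404). Then |LG| = |G − L| = 70.517.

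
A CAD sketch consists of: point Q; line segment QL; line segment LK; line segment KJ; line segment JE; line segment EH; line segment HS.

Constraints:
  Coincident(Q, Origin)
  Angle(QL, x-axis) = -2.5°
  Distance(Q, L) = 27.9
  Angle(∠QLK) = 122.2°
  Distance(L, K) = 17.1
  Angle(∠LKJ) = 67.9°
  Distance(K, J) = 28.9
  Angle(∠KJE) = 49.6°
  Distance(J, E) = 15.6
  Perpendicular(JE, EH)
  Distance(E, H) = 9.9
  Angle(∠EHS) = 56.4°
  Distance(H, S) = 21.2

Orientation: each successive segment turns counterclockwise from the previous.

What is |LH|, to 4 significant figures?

11.44

Q is at the origin; QL runs at -2.5° with length 27.9, so L = (27.87, -1.217). ∠QLK = 122.2° gives LK at 55.30° from the x-axis; with |LK| = 17.1, K = (37.61, 12.84). ∠LKJ = 67.9° gives KJ at 167.4° from the x-axis; with |KJ| = 28.9, J = (9.404, 19.15). ∠KJE = 49.6° gives JE at -62.20° from the x-axis; with |JE| = 15.6, E = (16.68, 5.347). JE ⟂ EH, so EH runs at 27.80°; with |EH| = 9.9, H = (25.44, 9.964). Then |LH| = |H − L| = 11.44.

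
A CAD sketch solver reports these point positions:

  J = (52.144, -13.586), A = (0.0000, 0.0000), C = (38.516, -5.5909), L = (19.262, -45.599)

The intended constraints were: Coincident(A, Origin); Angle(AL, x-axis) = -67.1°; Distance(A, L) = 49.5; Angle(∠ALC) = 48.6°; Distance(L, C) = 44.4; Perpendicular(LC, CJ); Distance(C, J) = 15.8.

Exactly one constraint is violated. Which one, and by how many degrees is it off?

Perpendicular(LC, CJ) — off by 4.70°.

A = (0.00, 0.00) ✓; AL at -67.10° ✓; |AL| = 49.50 ✓; ∠ALC = 48.60° ✓; |LC| = 44.40 ✓; ∠(LC, CJ) = 94.70° ✗; |CJ| = 15.80 ✓.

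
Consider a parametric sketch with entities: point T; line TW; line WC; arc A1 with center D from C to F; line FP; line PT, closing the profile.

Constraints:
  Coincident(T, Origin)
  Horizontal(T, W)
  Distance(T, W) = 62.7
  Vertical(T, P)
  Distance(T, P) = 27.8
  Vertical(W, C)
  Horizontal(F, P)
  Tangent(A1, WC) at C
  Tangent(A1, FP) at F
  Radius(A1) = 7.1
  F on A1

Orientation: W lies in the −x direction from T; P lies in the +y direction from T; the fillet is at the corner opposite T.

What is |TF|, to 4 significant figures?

62.16

The virtual corner opposite T is at (-62.70, 27.80). The tangent condition forces DC to be normal to WC and tangency of A1 to FP means the radius DF is perpendicular to FP, with radius 7.1, so the center D sits 7.1 in from both sides at D = (-55.60, 20.70). That places the tangent points at C = (-62.70, 20.70) on WC and F = (-55.60, 27.80) on FP. Then |TF| = |F − T| = 62.16.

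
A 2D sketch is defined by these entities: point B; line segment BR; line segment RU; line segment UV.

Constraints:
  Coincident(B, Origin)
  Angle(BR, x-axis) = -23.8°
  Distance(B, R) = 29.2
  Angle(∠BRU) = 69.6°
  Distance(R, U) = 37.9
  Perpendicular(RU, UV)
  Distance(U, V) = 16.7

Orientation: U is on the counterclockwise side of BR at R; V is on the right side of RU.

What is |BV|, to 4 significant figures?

52.06

∠BRU = 69.6°, so RU runs at -23.8° + (180° − 69.6°) = 86.60° from the x-axis; with |RU| = 37.9, U = R + 37.9·(cos 86.60°, sin 86.60°) = (28.96, 26.05). RU is perpendicular to UV; with |UV| = 16.7 on the right of RU, V = U + 16.7·(0.9982, -0.05931) = (45.64, 25.06). Then |BV| = |V − B| = 52.06.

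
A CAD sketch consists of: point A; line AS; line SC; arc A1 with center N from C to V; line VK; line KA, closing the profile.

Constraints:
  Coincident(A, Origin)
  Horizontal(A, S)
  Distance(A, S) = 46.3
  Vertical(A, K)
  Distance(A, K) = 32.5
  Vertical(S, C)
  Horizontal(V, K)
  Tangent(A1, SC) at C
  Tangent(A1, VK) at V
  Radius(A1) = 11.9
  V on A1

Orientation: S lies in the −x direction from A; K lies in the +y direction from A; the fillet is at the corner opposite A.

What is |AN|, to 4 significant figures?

40.10

AK is vertical with |AK| = 32.5 and K on the +y side, so K = (0.000, 32.50). The virtual corner opposite A is at (-46.30, 32.50). Since A1 is tangent to SC there, NC ⟂ SC and tangency of A1 to VK means the radius NV is perpendicular to VK, with radius 11.9, so the center N sits 11.9 in from both sides at N = (-34.40, 20.60). Then |AN| = |N − A| = 40.10.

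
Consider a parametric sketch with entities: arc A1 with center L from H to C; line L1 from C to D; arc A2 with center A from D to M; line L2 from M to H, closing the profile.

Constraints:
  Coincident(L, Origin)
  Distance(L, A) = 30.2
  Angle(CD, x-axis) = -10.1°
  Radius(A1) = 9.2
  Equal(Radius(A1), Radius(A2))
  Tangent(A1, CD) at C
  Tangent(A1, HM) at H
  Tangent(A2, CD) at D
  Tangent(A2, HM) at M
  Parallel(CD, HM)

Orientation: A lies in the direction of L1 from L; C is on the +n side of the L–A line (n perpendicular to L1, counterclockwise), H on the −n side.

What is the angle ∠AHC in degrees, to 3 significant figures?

73.1°

L is at the origin and A lies 30.2 along u from L, so A = 30.2·u = (29.7, -5.30). Tangency of A1 to both parallel lines with radius 9.2 puts C and H at L ± 9.2·n: C = (1.61, 9.06), H = (-1.61, -9.06). Then cos ∠AHC = HA·HC / (|HA||HC|), giving 73.1°.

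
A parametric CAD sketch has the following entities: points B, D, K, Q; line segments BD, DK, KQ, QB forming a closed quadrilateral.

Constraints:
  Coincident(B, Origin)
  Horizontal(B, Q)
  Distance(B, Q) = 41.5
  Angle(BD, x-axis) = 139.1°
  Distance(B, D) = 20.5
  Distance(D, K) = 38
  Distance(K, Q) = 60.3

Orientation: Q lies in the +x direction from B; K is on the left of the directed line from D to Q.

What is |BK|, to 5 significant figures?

46.640

Checks: |DK| = 38.00 ✓; |KQ| = 60.30 ✓.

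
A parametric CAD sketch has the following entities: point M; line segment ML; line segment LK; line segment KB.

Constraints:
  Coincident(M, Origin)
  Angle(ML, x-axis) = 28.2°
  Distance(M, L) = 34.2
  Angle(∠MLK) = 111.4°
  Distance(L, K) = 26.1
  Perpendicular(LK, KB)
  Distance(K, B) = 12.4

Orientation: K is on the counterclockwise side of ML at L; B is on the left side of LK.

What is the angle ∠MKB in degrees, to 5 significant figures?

50.464°

M is at the origin; ML runs at 28.2° with length 34.2, so L = 34.2·(cos 28.2°, sin 28.2°) = (30.141, 16.161). ∠MLK = 111.4°, so LK runs at 28.2° + (180° − 111.4°) = 96.800° from the x-axis; with |LK| = 26.1, K = L + 26.1·(cos 96.800°, sin 96.800°) = (27.050, 42.078). The perpendicularity gives KB at right angles to LK; with |KB| = 12.4 on the left of LK, B = K + 12.4·(-0.99297, -0.11840) = (14.737, 40.609). Then cos ∠MKB = KM·KB / (|KM||KB|), giving 50.464°.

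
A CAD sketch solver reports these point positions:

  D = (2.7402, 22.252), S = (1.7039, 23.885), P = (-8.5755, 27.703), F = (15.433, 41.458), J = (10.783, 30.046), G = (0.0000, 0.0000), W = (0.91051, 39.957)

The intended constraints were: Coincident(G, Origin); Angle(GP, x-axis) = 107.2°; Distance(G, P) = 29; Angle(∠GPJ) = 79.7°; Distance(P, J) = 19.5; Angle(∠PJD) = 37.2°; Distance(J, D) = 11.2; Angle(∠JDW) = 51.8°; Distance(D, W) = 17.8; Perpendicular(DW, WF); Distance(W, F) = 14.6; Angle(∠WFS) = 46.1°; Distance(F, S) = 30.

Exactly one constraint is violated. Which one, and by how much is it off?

Distance(F, S) = 30 — off by 7.70.

G = (0.00, 0.00) ✓; GP at 107.2° ✓; |GP| = 29.00 ✓; ∠GPJ = 79.70° ✓; |PJ| = 19.50 ✓; ∠PJD = 37.20° ✓; |JD| = 11.20 ✓; ∠JDW = 51.80° ✓; |DW| = 17.80 ✓; ∠(DW, WF) = 90.00° ✓; |WF| = 14.60 ✓; ∠WFS = 46.10° ✓; |FS| = 22.30 ✗.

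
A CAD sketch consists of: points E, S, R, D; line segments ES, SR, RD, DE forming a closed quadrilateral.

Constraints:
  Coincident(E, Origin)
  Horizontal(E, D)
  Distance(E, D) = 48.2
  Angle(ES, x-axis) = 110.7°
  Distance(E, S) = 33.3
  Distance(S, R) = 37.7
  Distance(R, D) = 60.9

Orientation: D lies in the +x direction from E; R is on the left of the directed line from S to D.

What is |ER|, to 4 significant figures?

56.50

Checks: |SR| = 37.70 ✓; |RD| = 60.90 ✓.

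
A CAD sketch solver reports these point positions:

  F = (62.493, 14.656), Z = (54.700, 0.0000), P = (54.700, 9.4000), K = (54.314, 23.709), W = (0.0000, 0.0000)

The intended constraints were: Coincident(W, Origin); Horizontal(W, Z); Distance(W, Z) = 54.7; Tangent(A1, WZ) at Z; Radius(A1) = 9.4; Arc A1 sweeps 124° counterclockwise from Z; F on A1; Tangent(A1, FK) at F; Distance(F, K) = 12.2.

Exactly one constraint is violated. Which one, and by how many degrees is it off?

Tangent(A1, FK) at F — off by 8.10°.

W = (0.00, 0.00) ✓; W.y = 0.00, Z.y = 0.00 ✓; |WZ| = 54.70 ✓; ∠(PZ, ZW) = 90.00° ✓; |PZ| = 9.400 ✓; bearing(P→F) − bearing(P→Z) = 124.0° ✓; |PF| = 9.400 ✓; ∠(PF, FK) = 81.90° ✗; |FK| = 12.20 ✓.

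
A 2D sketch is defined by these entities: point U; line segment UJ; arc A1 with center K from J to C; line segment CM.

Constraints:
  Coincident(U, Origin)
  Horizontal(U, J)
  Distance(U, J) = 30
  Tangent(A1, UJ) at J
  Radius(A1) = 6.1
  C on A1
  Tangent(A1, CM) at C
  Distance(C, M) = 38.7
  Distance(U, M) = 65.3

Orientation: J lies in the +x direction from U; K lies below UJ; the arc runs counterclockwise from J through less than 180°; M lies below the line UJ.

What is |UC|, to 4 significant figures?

27.80

Checks: U = (0.00, 0.00) ✓; |KC| = 6.100 ✓; ∠(KC, CM) = 90.00° ✓; |CM| = 38.70 ✓; |UM| = 65.30 ✓.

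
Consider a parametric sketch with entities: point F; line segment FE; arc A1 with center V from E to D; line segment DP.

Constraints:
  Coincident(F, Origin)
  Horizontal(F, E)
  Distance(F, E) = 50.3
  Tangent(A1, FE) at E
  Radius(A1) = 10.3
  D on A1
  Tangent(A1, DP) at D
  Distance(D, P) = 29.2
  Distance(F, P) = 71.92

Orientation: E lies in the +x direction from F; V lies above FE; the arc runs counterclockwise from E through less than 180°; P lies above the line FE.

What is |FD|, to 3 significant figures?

61.5

F is at the origin; F and E share the same y with |FE| = 50.3 and E on the +x side, so E = (50.3, 0.00). A1 meets FE tangentially, so VE is at right angles to FE, so V = E + (0, 10.3) = (50.3, 10.3). Since VD ⟂ DP (tangency), |VP| = √(10.3² + 29.2²) = 31.0 regardless of where D sits on A1. So P lies on both circle(F, 71.92) and circle(V, 31.0); the above-FE intersection is P = (60.0, 39.7). D is the foot of the tangent from P: D = (60.6, 10.5).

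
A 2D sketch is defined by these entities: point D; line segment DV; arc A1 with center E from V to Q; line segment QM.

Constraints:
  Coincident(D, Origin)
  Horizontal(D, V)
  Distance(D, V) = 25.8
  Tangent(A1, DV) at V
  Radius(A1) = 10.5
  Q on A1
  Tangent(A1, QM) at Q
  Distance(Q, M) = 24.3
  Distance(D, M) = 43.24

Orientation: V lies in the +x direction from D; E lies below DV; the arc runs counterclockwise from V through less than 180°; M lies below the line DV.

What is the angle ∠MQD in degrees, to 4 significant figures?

147.3°

D is at the origin; D and V share the same y with |DV| = 25.8 and V on the +x side, so V = (25.80, 0.000). A1 meets DV tangentially, so EV is at right angles to DV, so E = V + (0, -10.5) = (25.80, -10.50). Since EQ ⟂ QM (tangency), |EM| = √(10.5² + 24.3²) = 26.47 regardless of where Q sits on A1. So M lies on both circle(D, 43.24) and circle(E, 26.47); the below-DV intersection is M = (22.72, -36.79). Q is the foot of the tangent from M: Q = (15.74, -13.51).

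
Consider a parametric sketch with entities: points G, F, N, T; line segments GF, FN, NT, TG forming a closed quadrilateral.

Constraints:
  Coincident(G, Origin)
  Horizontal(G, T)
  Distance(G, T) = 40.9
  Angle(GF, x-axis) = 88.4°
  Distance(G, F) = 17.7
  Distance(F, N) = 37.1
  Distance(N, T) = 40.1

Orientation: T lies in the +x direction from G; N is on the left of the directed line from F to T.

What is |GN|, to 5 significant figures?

49.684

Checks: |FN| = 37.10 ✓; |NT| = 40.10 ✓.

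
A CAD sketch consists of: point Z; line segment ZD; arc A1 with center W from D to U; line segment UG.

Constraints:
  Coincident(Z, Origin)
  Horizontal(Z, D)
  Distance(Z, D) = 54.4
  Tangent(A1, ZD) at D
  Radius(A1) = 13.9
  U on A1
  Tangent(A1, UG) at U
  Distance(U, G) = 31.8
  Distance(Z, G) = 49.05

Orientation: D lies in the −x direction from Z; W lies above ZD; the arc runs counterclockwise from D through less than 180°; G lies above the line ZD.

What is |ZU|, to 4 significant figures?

42.36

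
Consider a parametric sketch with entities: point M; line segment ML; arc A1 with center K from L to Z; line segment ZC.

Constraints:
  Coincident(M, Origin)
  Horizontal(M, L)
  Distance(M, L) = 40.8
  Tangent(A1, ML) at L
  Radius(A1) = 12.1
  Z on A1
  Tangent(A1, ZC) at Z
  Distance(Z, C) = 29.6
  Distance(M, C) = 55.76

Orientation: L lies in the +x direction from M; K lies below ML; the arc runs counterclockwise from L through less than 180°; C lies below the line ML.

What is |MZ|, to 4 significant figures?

32.38

Checks: M = (0.00, 0.00) ✓; |KZ| = 12.10 ✓; ∠(KZ, ZC) = 90.00° ✓; |ZC| = 29.60 ✓; |MC| = 55.76 ✓.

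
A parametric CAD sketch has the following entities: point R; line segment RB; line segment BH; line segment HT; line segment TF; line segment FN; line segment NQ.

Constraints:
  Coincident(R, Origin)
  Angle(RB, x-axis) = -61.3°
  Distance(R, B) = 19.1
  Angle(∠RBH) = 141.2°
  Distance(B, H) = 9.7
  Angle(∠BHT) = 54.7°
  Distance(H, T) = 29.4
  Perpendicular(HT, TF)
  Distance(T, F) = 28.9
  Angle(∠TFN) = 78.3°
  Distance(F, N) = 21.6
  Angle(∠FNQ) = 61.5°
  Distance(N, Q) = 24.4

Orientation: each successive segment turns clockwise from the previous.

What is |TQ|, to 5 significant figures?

7.9871

∠TFN = 78.3° gives FN at -57.100° from the x-axis; with |FN| = 21.6, N = (19.138, -3.2132). ∠FNQ = 61.5° gives NQ at -175.60° from the x-axis; with |NQ| = 24.4, Q = (-5.1901, -5.0851). Then |TQ| = |Q − T| = 7.9871.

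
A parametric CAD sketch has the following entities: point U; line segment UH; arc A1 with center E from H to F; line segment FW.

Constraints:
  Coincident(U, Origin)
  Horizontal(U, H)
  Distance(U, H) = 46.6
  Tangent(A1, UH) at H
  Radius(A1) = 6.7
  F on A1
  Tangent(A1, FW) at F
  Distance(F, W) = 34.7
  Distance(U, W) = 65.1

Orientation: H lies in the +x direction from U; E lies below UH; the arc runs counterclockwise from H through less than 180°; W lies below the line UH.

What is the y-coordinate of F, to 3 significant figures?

-8.57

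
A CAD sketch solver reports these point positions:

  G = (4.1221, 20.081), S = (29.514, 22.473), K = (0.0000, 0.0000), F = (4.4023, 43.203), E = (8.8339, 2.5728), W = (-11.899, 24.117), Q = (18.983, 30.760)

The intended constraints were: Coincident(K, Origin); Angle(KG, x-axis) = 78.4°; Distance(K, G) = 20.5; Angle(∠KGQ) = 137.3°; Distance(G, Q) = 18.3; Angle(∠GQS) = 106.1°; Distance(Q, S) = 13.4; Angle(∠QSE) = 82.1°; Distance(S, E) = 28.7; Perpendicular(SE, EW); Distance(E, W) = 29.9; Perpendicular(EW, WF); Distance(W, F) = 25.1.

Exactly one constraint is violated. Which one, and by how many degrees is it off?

Perpendicular(EW, WF) — off by 5.60°.

K = (0.00, 0.00) ✓; KG at 78.40° ✓; |KG| = 20.50 ✓; ∠KGQ = 137.3° ✓; |GQ| = 18.30 ✓; ∠GQS = 106.1° ✓; |QS| = 13.40 ✓; ∠QSE = 82.10° ✓; |SE| = 28.70 ✓; ∠(SE, EW) = 90.00° ✓; |EW| = 29.90 ✓; ∠(EW, WF) = 84.40° ✗; |WF| = 25.10 ✓.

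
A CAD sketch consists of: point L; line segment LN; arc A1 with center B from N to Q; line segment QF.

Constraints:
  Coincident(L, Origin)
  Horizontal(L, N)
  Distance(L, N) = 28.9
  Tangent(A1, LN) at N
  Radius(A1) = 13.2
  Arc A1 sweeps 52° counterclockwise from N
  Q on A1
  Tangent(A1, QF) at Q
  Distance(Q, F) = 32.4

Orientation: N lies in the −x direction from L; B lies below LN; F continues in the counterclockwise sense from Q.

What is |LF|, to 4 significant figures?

66.69

L is at the origin; LN is horizontal with |LN| = 28.9 and N on the −x side, so N = (-28.90, 0.000). Since A1 is tangent to LN there, BN ⟂ LN, so B = N + (0, -13.2) = (-28.90, -13.20). On A1, N sits at bearing 90° from B; a 52° counterclockwise sweep puts Q at bearing 142°, so Q = B + 13.2·(cos 142°, sin 142°) = (-39.30, -5.073). A1 meets QF tangentially, so BQ is at right angles to QF, so QF runs along (−sin 142°, cos 142°); with |QF| = 32.4, F = (-59.25, -30.60). Then |LF| = |F − L| = 66.69.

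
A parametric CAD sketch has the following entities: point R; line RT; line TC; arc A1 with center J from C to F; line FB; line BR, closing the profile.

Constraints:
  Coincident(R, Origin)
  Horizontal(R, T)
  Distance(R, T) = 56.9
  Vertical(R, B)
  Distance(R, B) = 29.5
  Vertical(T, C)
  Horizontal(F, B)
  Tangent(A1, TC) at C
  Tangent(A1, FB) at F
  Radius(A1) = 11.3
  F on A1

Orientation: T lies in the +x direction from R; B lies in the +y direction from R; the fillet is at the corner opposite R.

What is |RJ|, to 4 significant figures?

49.10

R and B share the same x with |RB| = 29.5 and B on the +y side, so B = (0.000, 29.50). The virtual corner opposite R is at (56.90, 29.50). The tangent condition forces JC to be normal to TC and since A1 is tangent to FB there, JF ⟂ FB, with radius 11.3, so the center J sits 11.3 in from both sides at J = (45.60, 18.20). Then |RJ| = |J − R| = 49.10.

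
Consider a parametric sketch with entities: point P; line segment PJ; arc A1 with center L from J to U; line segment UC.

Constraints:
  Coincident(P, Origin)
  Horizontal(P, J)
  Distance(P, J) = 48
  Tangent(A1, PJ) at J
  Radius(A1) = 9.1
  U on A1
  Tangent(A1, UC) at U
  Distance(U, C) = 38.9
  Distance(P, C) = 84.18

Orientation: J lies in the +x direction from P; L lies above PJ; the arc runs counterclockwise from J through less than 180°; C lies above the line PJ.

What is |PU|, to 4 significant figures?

56.18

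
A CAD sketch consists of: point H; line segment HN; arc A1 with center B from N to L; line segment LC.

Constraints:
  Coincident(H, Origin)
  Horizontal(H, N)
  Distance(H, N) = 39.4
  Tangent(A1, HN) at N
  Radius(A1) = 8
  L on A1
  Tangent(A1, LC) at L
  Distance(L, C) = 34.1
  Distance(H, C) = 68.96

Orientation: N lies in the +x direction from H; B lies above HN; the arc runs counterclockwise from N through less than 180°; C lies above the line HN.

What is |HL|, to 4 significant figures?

47.33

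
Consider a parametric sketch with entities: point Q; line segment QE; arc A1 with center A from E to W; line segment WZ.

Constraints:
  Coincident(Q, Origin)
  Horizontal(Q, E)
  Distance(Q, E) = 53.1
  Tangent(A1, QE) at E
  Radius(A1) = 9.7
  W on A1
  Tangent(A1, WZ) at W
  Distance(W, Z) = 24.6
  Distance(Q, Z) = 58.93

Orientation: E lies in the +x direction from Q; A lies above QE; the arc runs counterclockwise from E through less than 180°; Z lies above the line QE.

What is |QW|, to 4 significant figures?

62.94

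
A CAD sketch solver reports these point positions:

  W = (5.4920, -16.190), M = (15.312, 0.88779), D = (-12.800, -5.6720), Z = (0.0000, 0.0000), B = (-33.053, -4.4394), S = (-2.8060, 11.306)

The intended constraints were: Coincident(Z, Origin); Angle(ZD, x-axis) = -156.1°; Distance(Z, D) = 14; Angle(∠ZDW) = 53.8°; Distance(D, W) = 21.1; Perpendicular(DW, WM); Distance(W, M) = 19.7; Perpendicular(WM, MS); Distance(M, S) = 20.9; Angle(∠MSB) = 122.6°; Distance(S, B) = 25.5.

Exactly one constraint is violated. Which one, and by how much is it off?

Distance(S, B) = 25.5 — off by 8.60.

Z = (0.00, 0.00) ✓; ZD at -156.1° ✓; |ZD| = 14.00 ✓; ∠ZDW = 53.80° ✓; |DW| = 21.10 ✓; ∠(DW, WM) = 90.00° ✓; |WM| = 19.70 ✓; ∠(WM, MS) = 90.00° ✓; |MS| = 20.90 ✓; ∠MSB = 122.6° ✓; |SB| = 34.10 ✗.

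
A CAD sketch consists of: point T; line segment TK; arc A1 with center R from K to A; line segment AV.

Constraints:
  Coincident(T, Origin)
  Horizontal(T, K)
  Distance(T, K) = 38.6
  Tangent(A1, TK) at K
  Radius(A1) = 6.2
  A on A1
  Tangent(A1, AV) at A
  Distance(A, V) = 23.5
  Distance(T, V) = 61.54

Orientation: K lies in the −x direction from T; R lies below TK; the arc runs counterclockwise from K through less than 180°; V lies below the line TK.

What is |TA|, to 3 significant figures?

43.6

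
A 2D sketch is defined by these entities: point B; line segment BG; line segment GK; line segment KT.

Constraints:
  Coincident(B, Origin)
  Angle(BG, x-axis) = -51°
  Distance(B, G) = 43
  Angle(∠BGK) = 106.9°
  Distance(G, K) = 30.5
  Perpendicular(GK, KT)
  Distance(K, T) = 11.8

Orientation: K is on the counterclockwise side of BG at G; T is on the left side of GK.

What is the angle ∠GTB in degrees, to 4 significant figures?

55.46°

B is at the origin; BG runs at -51.0° with length 43.0, so G = 43.0·(cos -51.0°, sin -51.0°) = (27.06, -33.42). ∠BGK = 106.9°, so GK runs at -51.0° + (180° − 106.9°) = 22.10° from the x-axis; with |GK| = 30.5, K = G + 30.5·(cos 22.10°, sin 22.10°) = (55.32, -21.94). GK ⟂ KT; with |KT| = 11.8 on the left of GK, T = K + 11.8·(-0.3762, 0.9265) = (50.88, -11.01). Then cos ∠GTB = TG·TB / (|TG||TB|), giving 55.46°.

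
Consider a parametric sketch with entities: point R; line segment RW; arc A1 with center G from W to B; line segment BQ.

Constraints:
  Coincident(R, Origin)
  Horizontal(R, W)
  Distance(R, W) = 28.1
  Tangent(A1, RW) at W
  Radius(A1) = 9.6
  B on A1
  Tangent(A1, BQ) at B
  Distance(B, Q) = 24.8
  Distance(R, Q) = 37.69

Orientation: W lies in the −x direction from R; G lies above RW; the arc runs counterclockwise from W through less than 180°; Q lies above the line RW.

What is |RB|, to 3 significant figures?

20.6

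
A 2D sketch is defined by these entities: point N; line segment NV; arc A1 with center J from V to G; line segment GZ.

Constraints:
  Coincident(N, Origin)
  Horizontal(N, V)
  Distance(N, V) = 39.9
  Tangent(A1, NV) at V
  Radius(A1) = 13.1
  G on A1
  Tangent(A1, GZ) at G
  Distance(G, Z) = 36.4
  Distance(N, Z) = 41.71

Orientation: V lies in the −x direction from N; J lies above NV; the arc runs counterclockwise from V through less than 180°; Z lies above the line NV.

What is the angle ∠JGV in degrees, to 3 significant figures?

58.1°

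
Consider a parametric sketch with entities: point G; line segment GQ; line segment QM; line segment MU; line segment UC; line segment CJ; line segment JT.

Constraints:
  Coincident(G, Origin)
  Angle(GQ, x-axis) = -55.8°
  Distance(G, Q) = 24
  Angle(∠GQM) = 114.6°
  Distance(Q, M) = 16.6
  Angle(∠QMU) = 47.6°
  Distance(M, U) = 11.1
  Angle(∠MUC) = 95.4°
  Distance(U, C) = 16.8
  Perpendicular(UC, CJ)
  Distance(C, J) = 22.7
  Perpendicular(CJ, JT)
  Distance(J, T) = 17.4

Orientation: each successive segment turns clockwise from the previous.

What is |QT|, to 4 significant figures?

25.15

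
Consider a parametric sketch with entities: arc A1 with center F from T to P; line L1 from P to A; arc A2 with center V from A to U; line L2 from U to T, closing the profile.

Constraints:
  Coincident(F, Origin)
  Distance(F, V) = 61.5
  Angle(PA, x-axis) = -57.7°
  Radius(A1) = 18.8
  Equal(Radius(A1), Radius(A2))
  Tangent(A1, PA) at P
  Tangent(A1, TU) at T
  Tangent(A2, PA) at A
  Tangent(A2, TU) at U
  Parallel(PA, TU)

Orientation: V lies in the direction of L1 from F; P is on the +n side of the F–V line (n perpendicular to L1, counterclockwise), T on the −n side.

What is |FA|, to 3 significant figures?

64.3

Tangency of A1 to both parallel lines with radius 18.8 puts P and T at F ± 18.8·n: P = (15.9, 10.0), T = (-15.9, -10.0). Equal radii place A and U the same way about V: A = V + 18.8·n = (48.8, -41.9), U = V − 18.8·n = (17.0, -62.0). Then |FA| = |A − F| = 64.3.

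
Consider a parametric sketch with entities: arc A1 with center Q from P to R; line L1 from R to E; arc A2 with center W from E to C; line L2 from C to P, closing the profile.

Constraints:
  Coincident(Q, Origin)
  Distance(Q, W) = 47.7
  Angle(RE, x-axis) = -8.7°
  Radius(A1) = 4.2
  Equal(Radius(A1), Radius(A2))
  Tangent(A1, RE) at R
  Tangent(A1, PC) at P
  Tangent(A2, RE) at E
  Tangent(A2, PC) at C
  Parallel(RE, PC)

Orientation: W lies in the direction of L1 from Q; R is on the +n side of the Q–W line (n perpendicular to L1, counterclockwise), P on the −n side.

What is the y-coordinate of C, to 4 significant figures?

-11.37

The slot axis is L1's direction at -8.7°, so u = (cos -8.7°, sin -8.7°) = (0.9885, -0.1513) and n = (−sin -8.7°, cos -8.7°) = (0.1513, 0.9885). Q is at the origin and W lies 47.7 along u from Q, so W = 47.7·u = (47.15, -7.215). Tangency of A1 to both parallel lines with radius 4.2 puts R and P at Q ± 4.2·n: R = (0.6353, 4.152), P = (-0.6353, -4.152). Equal radii place E and C the same way about W: E = W + 4.2·n = (47.79, -3.063), C = W − 4.2·n = (46.52, -11.37). So C.y = -11.37.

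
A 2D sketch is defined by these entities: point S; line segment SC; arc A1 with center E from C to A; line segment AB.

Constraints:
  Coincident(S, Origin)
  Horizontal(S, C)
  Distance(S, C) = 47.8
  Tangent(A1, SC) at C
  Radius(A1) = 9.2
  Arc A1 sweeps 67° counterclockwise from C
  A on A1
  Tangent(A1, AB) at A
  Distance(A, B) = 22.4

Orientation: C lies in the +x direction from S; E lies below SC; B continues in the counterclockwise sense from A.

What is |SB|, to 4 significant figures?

40.28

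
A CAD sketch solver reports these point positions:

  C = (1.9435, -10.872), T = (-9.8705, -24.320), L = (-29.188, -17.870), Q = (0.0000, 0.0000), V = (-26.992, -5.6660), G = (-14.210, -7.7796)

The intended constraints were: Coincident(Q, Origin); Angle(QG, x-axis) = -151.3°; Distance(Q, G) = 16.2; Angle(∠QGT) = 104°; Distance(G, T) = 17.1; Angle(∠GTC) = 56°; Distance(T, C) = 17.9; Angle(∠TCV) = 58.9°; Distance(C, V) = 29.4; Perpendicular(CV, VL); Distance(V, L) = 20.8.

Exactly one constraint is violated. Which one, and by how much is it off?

Distance(V, L) = 20.8 — off by 8.40.

Q = (0.00, 0.00) ✓; QG at -151.3° ✓; |QG| = 16.20 ✓; ∠QGT = 104.0° ✓; |GT| = 17.10 ✓; ∠GTC = 56.00° ✓; |TC| = 17.90 ✓; ∠TCV = 58.90° ✓; |CV| = 29.40 ✓; ∠(CV, VL) = 90.00° ✓; |VL| = 12.40 ✗.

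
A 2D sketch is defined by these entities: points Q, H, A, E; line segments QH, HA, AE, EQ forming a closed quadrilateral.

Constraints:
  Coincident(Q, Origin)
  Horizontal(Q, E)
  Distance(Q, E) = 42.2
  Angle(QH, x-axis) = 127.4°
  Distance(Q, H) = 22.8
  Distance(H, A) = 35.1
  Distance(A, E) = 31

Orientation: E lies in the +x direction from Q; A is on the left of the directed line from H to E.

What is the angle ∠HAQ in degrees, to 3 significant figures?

39.8°

Q is at the origin; QE is horizontal with |QE| = 42.2 and E in +x, so E = (42.2, 0). QH runs at 127.4° with |QH| = 22.8, so H = (-13.8, 18.1). A is determined by |HA| = 35.1 and |AE| = 31.0 together: it lies at the intersection of circle(H, 35.1) and circle(E, 31.0). With |HE| = 58.9, the foot of the radical line on HE is 31.8 from H and the perpendicular offset is √(35.1² − 31.8²) = 15.0. Taking the left-of-HE solution: A = (21.0, 22.6).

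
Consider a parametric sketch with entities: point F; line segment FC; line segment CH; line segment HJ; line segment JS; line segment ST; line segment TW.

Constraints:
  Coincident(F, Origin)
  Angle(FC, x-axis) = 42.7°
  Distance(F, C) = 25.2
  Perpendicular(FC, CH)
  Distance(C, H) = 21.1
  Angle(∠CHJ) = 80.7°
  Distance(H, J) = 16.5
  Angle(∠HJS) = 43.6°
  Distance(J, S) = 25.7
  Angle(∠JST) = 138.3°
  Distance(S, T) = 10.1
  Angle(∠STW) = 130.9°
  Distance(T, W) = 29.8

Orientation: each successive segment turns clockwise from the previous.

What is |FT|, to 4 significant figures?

40.51

∠HJS = 43.6° gives JS at 77.00° from the x-axis; with |JS| = 25.7, S = (24.84, 17.54). ∠JST = 138.3° gives ST at 35.30° from the x-axis; with |ST| = 10.1, T = (33.08, 23.38). Then |FT| = |T − F| = 40.51.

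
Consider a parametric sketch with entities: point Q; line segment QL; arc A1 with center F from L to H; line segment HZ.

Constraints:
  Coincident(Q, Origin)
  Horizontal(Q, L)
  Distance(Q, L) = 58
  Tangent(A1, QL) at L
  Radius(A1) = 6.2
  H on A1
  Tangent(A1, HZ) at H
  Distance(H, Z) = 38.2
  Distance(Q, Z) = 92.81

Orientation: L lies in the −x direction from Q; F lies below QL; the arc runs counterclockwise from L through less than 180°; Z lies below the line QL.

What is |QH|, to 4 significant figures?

62.79

Q is at the origin; Q and L share the same y with |QL| = 58.0 and L on the −x side, so L = (-58.00, 0.000). Since A1 is tangent to QL there, FL ⟂ QL, so F = L + (0, -6.2) = (-58.00, -6.200). Since FH ⟂ HZ (tangency), |FZ| = √(6.2² + 38.2²) = 38.70 regardless of where H sits on A1. So Z lies on both circle(Q, 92.81) and circle(F, 38.70); the below-QL intersection is Z = (-87.31, -31.47). H is the foot of the tangent from Z: H = (-62.75, -2.213).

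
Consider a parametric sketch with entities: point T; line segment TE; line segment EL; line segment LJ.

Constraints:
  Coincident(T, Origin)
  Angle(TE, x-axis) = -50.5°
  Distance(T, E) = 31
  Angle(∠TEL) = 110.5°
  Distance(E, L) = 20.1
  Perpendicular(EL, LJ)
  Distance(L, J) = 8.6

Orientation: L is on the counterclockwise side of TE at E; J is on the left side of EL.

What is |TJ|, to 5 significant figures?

37.094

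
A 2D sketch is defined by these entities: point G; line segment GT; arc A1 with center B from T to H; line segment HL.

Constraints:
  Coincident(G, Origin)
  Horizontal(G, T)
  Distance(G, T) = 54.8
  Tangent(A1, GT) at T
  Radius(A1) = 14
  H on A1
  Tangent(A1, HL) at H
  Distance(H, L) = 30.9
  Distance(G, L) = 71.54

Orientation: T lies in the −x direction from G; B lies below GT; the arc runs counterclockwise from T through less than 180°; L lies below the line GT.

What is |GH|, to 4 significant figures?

70.28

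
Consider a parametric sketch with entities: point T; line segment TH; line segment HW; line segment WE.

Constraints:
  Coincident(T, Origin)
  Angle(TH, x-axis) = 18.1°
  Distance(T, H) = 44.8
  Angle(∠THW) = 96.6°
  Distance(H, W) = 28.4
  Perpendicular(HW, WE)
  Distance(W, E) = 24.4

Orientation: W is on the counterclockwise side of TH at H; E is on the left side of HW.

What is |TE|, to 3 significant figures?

39.1

T is at the origin; TH runs at 18.1° with length 44.8, so H = 44.8·(cos 18.1°, sin 18.1°) = (42.6, 13.9). ∠THW = 96.6°, so HW runs at 18.1° + (180° − 96.6°) = 102° from the x-axis; with |HW| = 28.4, W = H + 28.4·(cos 102°, sin 102°) = (36.9, 41.7). HW is perpendicular to WE; with |WE| = 24.4 on the left of HW, E = W + 24.4·(-0.980, -0.199) = (13.0, 36.9). Then |TE| = |E − T| = 39.1.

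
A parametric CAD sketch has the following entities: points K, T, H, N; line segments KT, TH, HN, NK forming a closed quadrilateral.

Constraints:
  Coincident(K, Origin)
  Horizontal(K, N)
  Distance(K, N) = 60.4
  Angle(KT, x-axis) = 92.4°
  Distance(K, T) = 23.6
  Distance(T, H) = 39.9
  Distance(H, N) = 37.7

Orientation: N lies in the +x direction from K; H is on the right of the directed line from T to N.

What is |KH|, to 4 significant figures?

24.82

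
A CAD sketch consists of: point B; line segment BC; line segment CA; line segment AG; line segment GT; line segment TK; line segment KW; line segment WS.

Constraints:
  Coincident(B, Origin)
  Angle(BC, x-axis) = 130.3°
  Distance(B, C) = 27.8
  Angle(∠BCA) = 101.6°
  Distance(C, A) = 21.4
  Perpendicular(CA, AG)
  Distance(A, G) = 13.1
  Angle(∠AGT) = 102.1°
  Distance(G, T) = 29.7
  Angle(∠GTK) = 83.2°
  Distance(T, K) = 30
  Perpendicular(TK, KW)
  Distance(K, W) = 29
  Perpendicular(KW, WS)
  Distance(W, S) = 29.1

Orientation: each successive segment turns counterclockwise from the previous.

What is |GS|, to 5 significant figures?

2.6623

TK is perpendicular to KW, so KW runs at -156.60°; with |KW| = 29.0, W = (-40.528, 23.935). KW ⟂ WS, so WS runs at -66.600°; with |WS| = 29.1, S = (-28.971, -2.7716). Then |GS| = |S − G| = 2.6623.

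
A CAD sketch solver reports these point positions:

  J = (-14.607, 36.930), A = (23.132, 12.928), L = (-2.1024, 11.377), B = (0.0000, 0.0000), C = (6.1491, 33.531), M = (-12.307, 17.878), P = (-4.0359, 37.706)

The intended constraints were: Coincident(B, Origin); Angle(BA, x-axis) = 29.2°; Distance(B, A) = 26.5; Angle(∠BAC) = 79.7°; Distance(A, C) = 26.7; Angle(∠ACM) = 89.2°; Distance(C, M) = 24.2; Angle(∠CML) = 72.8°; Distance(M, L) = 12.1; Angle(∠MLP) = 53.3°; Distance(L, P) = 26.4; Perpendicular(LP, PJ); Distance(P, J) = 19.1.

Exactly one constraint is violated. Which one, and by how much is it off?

Distance(P, J) = 19.1 — off by 8.50.

B = (0.00, 0.00) ✓; BA at 29.20° ✓; |BA| = 26.50 ✓; ∠BAC = 79.70° ✓; |AC| = 26.70 ✓; ∠ACM = 89.20° ✓; |CM| = 24.20 ✓; ∠CML = 72.80° ✓; |ML| = 12.10 ✓; ∠MLP = 53.30° ✓; |LP| = 26.40 ✓; ∠(LP, PJ) = 90.00° ✓; |PJ| = 10.60 ✗.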